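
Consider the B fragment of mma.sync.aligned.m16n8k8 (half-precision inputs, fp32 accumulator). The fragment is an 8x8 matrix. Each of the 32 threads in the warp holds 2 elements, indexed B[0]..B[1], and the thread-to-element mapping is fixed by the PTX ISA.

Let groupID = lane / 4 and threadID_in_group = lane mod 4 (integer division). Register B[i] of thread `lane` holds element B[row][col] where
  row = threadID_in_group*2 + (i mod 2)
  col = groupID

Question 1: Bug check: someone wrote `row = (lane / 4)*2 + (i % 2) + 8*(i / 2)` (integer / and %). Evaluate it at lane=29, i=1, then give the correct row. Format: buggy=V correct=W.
buggy=15 correct=3

`(lane / 4)*2 + (i % 2) + 8*(i / 2)`[29,1]⇒15
29: gr=7,th=1
[1] (1*2+1,7) = (3,7)
row: 15 vs 3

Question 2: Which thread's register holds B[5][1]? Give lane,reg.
c=1->g=1  r=5->t=2,b0=1
L=1*4+2=6  i=1=1

6,1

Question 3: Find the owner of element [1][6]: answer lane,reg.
c=6⇒gr=6  r=1⇒th=0,odd=1
L=6*4+0=24  i=1=1

24,1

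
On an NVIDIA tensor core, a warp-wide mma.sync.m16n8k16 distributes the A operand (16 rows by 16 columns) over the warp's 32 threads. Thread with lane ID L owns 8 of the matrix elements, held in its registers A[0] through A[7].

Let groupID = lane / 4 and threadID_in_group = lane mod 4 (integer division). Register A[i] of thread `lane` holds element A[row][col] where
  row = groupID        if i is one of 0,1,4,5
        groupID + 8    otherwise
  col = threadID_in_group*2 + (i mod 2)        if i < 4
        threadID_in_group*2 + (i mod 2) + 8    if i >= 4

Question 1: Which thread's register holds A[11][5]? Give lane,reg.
r=11→G=3,rhi=1  c=5→chi=0,T=2,p=1
L=3*4+2=14  i=0*4+1*2+1=3

14,3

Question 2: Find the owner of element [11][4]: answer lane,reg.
r=11->g=3,rb=1  c=4->cb=0,t=2,b0=0
L=3*4+2=14  i=0*4+1*2+0=2

14,2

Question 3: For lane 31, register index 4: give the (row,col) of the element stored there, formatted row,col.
7,14

lane 31: g=7 (31/4), t=3 (31%4)
i=4: r=7+0=7, c=3*2+0+8=14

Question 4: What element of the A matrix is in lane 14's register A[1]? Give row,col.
3,5

L=14->g=14>>2=3, t=14&3=2
[1]->row 3+0=3  col 2·2+1+0=5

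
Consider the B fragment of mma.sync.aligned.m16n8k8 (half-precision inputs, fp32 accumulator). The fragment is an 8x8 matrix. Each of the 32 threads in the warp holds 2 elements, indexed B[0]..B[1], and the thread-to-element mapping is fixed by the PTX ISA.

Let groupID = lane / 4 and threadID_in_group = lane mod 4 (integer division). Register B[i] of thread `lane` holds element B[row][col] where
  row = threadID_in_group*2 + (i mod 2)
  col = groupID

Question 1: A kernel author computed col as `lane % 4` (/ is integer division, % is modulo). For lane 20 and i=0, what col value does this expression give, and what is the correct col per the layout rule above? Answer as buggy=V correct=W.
buggy=0 correct=5

`lane % 4`[20,0]=>0
lane 20: grp=5 (20/4), tig=0 (20%4)
i=0: r=0*2+0=0, c=grp=5
col: 0 vs 5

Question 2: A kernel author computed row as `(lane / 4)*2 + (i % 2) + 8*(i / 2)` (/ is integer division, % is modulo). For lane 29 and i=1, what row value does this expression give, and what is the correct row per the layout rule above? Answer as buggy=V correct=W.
buggy=15 correct=3

`(lane / 4)*2 + (i % 2) + 8*(i / 2)`[29,1]->15
29: g=7,t=1
[1] (1*2+1,7) = (3,7)
row: 15 vs 3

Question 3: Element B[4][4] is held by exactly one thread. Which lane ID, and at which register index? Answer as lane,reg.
18,0

c=4⇒gr=4  r=4⇒th=2,odd=0
L=4*4+2=18  i=0=0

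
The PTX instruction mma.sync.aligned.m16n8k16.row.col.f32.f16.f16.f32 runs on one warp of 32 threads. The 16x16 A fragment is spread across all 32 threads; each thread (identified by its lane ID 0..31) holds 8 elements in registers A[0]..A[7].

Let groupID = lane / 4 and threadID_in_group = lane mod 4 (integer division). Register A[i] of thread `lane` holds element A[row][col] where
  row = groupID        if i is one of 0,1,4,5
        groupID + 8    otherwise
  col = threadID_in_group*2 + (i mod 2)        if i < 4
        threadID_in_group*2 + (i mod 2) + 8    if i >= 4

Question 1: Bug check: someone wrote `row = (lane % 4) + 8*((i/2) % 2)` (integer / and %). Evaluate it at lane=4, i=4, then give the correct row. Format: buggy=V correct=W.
`(lane % 4) + 8*((i/2) % 2)`[4,4]=>0
lane 4: grp=1 (4/4), tig=0 (4%4)
i=4: r=1+0=1, c=0*2+0+8=8
row: 0 vs 1

buggy=0 correct=1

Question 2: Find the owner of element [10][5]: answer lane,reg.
r:10=>grp=2,rB=1  c:5=>cB=0,tig=2,lo=1
L=2*4+2=10  i=0*4+1*2+1=3

10,3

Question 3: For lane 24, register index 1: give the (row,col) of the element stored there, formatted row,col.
6,1

lane 24: g=6 (24/4), t=0 (24%4)
i=1: r=6+0=6, c=0*2+1+0=1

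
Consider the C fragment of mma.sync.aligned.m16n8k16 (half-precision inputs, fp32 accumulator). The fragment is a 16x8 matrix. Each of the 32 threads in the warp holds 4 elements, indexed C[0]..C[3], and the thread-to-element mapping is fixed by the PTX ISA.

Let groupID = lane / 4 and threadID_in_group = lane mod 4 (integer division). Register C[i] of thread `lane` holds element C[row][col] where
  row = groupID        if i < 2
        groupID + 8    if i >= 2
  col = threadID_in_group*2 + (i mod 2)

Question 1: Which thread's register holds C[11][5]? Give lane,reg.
14,3

r: 11->gid=3,r8=1  c: 5->tid=2,i&1=1
L=3*4+2=14  i=1*2+1=3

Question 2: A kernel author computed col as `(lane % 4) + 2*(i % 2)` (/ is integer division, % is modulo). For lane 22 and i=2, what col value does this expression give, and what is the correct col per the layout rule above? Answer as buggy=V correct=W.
buggy=2 correct=4

`(lane % 4) + 2*(i % 2)`[22,2]→2
lane 22: G=5 (22/4), T=2 (22%4)
i=2: r=5+8=13, c=2*2+0=4
col: 2 vs 4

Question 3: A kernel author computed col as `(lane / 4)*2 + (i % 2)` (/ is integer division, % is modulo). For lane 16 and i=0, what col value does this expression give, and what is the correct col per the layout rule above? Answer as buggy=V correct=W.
buggy=8 correct=0

`(lane / 4)*2 + (i % 2)`[16,0]->8
L=16->gid=16>>2=4, tid=16&3=0
[0]->row 4+0=4  col 0·2+0=0
col: 8 vs 0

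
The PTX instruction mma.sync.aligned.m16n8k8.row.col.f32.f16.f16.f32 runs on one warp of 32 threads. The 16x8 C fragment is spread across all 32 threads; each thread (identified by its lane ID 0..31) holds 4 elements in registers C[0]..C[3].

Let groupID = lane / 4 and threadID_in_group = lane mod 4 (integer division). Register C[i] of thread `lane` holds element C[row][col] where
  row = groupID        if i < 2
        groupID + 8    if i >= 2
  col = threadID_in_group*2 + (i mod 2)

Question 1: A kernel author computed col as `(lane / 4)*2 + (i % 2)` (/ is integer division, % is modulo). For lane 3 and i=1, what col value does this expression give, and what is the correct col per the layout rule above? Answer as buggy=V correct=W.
`(lane / 4)*2 + (i % 2)`[3,1]->1
lane 3: g=0 (3/4), t=3 (3%4)
i=1: r=0+0=0, c=3*2+1=7
col: 1 vs 7

buggy=1 correct=7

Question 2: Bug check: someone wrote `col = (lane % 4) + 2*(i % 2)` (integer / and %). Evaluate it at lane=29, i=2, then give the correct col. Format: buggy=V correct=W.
buggy=1 correct=2

`(lane % 4) + 2*(i % 2)`[29,2]⇒1
L=29⇒gr=29>>2=7, th=29&3=1
[2]⇒row 7+8=15  col 1·2+0=2
col: 1 vs 2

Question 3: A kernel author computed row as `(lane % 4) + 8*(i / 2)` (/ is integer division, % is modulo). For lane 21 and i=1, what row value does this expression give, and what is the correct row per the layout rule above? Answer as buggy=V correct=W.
`(lane % 4) + 8*(i / 2)`[21,1]⇒1
lane 21⇒21/4=5, 21 mod 4=1
i=1  r:5+0⇒5  c:2·1+1⇒3
row: 1 vs 5

buggy=1 correct=5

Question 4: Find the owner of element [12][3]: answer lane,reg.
r:12=>grp=4,rB=1  c:3=>tig=1,lo=1
L=4*4+1=17  i=1*2+1=3

17,3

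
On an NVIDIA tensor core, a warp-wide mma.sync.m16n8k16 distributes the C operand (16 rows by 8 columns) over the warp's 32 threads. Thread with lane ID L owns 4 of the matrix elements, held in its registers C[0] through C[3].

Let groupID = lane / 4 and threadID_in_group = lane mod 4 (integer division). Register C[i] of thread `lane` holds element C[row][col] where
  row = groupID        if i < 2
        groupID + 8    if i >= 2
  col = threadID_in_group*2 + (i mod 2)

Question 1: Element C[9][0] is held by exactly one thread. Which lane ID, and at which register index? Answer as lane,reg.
4,2

r:9=>grp=1,rB=1  c:0=>tig=0,lo=0
L=1*4+0=4  i=1*2+0=2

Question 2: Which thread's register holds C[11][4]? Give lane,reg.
14,2

r=11→G=3,rhi=1  c=4→T=2,p=0
L=3*4+2=14  i=1*2+0=2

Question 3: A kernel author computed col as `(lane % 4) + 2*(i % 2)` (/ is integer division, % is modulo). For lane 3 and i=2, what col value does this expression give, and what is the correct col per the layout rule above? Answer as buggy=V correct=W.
buggy=3 correct=6

`(lane % 4) + 2*(i % 2)`[3,2]=>3
3: grp=0,tig=3
[2] (0+8,3*2+0) = (8,6)
col: 3 vs 6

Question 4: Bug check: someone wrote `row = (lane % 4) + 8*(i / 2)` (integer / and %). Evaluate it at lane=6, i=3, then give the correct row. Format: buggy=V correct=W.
buggy=10 correct=9

`(lane % 4) + 8*(i / 2)`[6,3]=>10
6: grp=1,tig=2
[3] (1+8,2*2+1) = (9,5)
row: 10 vs 9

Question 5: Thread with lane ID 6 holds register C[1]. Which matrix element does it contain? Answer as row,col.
L=6->g=6>>2=1, t=6&3=2
[1]->row 1+0=1  col 2·2+1=5

1,5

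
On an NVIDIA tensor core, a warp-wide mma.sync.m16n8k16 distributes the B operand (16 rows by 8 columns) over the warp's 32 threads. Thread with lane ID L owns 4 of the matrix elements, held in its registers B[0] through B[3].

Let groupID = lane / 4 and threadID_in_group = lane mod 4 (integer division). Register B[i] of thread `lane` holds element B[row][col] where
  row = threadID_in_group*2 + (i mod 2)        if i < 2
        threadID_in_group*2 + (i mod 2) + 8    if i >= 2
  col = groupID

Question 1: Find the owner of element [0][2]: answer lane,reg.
8,0

c:2=>grp=2  r:0=>rB=0,tig=0,lo=0
L=2*4+0=8  i=0*2+0=0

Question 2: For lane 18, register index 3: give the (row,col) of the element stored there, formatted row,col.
L=18⇒gr=18>>2=4, th=18&3=2
[3]⇒row 2·2+1+8=13  col gr=4

13,4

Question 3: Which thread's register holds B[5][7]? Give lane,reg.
c=7→G=7  r=5→rhi=0,T=2,p=1
L=7*4+2=30  i=0*2+1=1

30,1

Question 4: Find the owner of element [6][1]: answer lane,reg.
7,0

c: 1->gid=1  r: 6->r8=0,tid=3,i&1=0
L=1*4+3=7  i=0*2+0=0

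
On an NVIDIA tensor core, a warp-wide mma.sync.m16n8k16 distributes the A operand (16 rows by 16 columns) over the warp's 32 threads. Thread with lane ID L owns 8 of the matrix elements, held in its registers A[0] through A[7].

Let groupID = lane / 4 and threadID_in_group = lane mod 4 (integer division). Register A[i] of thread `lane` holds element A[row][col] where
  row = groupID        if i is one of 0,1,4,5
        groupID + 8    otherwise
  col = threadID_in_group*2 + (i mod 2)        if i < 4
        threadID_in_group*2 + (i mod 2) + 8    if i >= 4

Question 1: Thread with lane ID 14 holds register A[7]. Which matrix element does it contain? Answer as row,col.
14: grp=3,tig=2
[7] (3+8,2*2+1+8) = (11,13)

11,13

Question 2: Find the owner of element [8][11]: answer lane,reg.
r: 8->gid=0,r8=1  c: 11->c8=1,tid=1,i&1=1
L=0*4+1=1  i=1*4+1*2+1=7

1,7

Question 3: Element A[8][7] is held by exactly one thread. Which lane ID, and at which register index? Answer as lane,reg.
r=8⇒gr=0,Rb=1  c=7⇒Cb=0,th=3,odd=1
L=0*4+3=3  i=0*4+1*2+1=3

3,3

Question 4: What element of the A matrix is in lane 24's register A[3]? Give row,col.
lane 24→24/4=6, 24 mod 4=0
i=3  r:6+8→14  c:2·0+1+0→1

14,1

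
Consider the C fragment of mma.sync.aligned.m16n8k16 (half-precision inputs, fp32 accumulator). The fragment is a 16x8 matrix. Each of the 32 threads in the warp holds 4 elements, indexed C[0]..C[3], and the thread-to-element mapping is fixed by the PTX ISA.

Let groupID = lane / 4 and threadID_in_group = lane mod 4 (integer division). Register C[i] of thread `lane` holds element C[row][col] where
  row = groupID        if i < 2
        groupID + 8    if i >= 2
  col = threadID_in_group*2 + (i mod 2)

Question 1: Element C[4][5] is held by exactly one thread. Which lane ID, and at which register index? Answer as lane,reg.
18,1

r=4->g=4,rb=0  c=5->t=2,b0=1
L=4*4+2=18  i=0*2+1=1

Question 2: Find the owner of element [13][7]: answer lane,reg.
23,3

r=13⇒gr=5,Rb=1  c=7⇒th=3,odd=1
L=5*4+3=23  i=1*2+1=3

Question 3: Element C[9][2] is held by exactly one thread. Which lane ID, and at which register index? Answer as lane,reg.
5,2

r:9=>grp=1,rB=1  c:2=>tig=1,lo=0
L=1*4+1=5  i=1*2+0=2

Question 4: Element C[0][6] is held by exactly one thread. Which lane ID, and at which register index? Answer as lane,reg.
3,0

r: 0->gid=0,r8=0  c: 6->tid=3,i&1=0
L=0*4+3=3  i=0*2+0=0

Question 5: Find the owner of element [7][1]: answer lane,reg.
28,1

r:7=>grp=7,rB=0  c:1=>tig=0,lo=1
L=7*4+0=28  i=0*2+1=1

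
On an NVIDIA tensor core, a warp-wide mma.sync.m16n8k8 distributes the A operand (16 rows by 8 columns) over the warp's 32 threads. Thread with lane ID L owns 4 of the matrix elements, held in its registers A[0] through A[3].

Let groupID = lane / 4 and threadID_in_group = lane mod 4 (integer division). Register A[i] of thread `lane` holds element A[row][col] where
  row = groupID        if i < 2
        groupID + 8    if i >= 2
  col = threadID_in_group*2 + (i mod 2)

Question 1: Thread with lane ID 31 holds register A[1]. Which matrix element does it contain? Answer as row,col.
lane 31⇒31/4=7, 31 mod 4=3
i=1  r:7+0⇒7  c:2·3+1⇒7

7,7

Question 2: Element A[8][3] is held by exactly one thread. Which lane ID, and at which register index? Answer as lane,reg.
1,3

r:8=>grp=0,rB=1  c:3=>tig=1,lo=1
L=0*4+1=1  i=1*2+1=3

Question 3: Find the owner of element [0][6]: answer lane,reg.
r: 0->gid=0,r8=0  c: 6->tid=3,i&1=0
L=0*4+3=3  i=0*2+0=0

3,0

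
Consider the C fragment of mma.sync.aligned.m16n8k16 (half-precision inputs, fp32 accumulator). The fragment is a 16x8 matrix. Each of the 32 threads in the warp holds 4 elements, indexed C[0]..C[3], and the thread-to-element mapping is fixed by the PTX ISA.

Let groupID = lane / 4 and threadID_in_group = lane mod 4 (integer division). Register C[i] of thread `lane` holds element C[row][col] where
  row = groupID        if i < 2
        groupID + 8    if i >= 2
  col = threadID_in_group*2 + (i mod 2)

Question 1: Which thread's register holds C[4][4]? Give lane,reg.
r=4->g=4,rb=0  c=4->t=2,b0=0
L=4*4+2=18  i=0*2+0=0

18,0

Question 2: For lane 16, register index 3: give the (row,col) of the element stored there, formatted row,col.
16: gid=4,tid=0
[3] (4+8,0*2+1) = (12,1)

12,1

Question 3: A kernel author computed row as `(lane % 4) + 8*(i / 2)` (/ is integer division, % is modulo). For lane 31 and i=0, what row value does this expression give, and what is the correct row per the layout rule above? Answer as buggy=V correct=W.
buggy=3 correct=7

`(lane % 4) + 8*(i / 2)`[31,0]->3
lane 31->31/4=7, 31 mod 4=3
i=0  r:7+0->7  c:2·3+0->6
row: 3 vs 7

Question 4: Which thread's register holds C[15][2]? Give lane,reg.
r:15=>grp=7,rB=1  c:2=>tig=1,lo=0
L=7*4+1=29  i=1*2+0=2

29,2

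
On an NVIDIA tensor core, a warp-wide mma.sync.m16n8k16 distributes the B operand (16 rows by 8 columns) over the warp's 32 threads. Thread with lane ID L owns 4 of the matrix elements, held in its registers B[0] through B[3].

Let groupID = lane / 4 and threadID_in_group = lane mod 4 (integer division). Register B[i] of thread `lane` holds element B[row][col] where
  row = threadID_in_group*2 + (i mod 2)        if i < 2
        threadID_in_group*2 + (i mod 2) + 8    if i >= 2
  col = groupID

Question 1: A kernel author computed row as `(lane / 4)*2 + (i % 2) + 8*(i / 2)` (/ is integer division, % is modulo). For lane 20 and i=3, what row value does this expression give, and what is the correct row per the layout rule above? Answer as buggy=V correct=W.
`(lane / 4)*2 + (i % 2) + 8*(i / 2)`[20,3]->19
lane 20->20/4=5, 20 mod 4=0
i=3  r:2·0+1+8->9  c:5
row: 19 vs 9

buggy=19 correct=9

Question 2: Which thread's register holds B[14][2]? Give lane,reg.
11,2

c:2=>grp=2  r:14=>rB=1,tig=3,lo=0
L=2*4+3=11  i=1*2+0=2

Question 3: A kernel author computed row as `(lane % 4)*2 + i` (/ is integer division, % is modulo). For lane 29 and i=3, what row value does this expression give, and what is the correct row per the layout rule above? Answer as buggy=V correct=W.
buggy=5 correct=11

`(lane % 4)*2 + i`[29,3]->5
lane 29->29/4=7, 29 mod 4=1
i=3  r:2·1+1+8->11  c:7
row: 5 vs 11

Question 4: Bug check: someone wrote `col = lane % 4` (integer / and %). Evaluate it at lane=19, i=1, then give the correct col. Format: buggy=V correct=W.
`lane % 4`[19,1]→3
lane 19→19/4=4, 19 mod 4=3
i=1  r:2·3+1+0→7  c:4
col: 3 vs 4

buggy=3 correct=4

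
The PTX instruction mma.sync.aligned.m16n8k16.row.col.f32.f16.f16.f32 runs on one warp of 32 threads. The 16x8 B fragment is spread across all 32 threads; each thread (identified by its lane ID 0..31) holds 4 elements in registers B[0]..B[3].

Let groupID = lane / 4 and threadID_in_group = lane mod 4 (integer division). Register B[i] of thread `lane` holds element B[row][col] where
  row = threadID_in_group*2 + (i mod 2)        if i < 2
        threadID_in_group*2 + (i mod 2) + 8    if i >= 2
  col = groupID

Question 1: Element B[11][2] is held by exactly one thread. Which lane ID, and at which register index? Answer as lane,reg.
9,3

c=2->g=2  r=11->rb=1,t=1,b0=1
L=2*4+1=9  i=1*2+1=3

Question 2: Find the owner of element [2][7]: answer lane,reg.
29,0

c=7->g=7  r=2->rb=0,t=1,b0=0
L=7*4+1=29  i=0*2+0=0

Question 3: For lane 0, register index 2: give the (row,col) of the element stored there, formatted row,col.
0: g=0,t=0
[2] (0*2+0+8,0) = (8,0)

8,0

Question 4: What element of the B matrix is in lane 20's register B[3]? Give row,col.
20: G=5,T=0
[3] (0*2+1+8,5) = (9,5)

9,5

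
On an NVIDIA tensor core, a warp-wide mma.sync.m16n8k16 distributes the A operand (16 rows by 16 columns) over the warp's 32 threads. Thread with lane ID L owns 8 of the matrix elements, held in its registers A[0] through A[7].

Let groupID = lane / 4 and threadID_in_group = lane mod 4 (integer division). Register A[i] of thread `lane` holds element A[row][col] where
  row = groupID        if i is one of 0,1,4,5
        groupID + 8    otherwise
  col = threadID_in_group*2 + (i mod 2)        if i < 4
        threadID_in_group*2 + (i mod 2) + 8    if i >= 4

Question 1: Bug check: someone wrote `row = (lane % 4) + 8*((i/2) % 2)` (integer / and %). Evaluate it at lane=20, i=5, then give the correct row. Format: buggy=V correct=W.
`(lane % 4) + 8*((i/2) % 2)`[20,5]=>0
20: grp=5,tig=0
[5] (5+0,0*2+1+8) = (5,9)
row: 0 vs 5

buggy=0 correct=5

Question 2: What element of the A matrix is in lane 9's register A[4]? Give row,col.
2,10

lane 9->9/4=2, 9 mod 4=1
i=4  r:2+0->2  c:2·1+0+8->10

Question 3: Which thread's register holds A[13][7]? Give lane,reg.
23,3

r:13=>grp=5,rB=1  c:7=>cB=0,tig=3,lo=1
L=5*4+3=23  i=0*4+1*2+1=3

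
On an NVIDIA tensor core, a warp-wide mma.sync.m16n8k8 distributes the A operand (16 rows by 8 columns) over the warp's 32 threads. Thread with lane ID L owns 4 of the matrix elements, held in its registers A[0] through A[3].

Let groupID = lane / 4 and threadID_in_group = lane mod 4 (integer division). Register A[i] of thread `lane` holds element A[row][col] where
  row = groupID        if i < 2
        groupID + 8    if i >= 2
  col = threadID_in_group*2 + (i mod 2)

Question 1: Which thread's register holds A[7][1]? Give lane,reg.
28,1

r=7⇒gr=7,Rb=0  c=1⇒th=0,odd=1
L=7*4+0=28  i=0*2+1=1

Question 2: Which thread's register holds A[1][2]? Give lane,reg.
r=1→G=1,rhi=0  c=2→T=1,p=0
L=1*4+1=5  i=0*2+0=0

5,0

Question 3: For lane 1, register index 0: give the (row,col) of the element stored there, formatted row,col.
lane 1: G=0 (1/4), T=1 (1%4)
i=0: r=0+0=0, c=1*2+0=2

0,2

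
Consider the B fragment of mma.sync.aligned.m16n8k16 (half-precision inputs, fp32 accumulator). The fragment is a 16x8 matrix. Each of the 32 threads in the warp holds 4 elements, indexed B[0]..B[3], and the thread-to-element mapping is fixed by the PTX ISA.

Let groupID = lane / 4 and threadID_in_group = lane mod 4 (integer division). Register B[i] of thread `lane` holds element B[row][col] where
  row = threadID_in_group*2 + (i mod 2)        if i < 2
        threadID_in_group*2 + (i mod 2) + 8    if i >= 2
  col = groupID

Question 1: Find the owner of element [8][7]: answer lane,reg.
c=7→G=7  r=8→rhi=1,T=0,p=0
L=7*4+0=28  i=1*2+0=2

28,2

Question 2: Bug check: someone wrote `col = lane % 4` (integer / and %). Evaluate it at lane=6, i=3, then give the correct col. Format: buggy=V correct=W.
buggy=2 correct=1

`lane % 4`[6,3]⇒2
L=6⇒gr=6>>2=1, th=6&3=2
[3]⇒row 2·2+1+8=13  col gr=1
col: 2 vs 1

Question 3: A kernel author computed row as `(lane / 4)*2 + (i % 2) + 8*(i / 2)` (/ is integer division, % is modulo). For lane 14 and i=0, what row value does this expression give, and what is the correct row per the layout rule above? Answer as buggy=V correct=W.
`(lane / 4)*2 + (i % 2) + 8*(i / 2)`[14,0]=>6
L=14=>grp=14>>2=3, tig=14&3=2
[0]=>row 2·2+0+0=4  col grp=3
row: 6 vs 4

buggy=6 correct=4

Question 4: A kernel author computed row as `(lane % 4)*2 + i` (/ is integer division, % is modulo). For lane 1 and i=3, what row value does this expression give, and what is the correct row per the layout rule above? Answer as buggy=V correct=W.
`(lane % 4)*2 + i`[1,3]⇒5
lane 1: gr=0 (1/4), th=1 (1%4)
i=3: r=1*2+1+8=11, c=gr=0
row: 5 vs 11

buggy=5 correct=11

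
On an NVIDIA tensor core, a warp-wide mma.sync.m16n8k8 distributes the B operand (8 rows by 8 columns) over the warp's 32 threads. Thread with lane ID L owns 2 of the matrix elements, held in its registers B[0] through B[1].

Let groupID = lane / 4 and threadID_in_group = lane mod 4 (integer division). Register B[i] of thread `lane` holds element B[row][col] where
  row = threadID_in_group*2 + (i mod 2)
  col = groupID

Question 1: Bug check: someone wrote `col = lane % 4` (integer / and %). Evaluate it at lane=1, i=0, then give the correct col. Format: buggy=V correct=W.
`lane % 4`[1,0]→1
lane 1: G=0 (1/4), T=1 (1%4)
i=0: r=1*2+0=2, c=G=0
col: 1 vs 0

buggy=1 correct=0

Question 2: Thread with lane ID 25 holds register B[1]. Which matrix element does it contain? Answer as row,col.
3,6

lane 25→25/4=6, 25 mod 4=1
i=1  r:2·1+1→3  c:6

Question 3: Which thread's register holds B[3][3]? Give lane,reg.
c=3→G=3  r=3→T=1,p=1
L=3*4+1=13  i=1=1

13,1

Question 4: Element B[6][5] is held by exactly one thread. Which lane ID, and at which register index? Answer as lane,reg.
c: 5->gid=5  r: 6->tid=3,i&1=0
L=5*4+3=23  i=0=0

23,0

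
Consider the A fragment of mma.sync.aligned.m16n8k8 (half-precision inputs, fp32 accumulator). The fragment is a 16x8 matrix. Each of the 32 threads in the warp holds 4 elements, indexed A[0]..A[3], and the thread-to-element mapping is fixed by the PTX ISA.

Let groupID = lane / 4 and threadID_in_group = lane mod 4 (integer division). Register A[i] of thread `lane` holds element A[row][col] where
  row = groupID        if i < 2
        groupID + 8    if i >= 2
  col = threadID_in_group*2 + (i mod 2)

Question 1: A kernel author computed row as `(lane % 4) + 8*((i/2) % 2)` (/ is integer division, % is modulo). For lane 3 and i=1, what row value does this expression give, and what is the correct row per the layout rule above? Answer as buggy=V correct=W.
`(lane % 4) + 8*((i/2) % 2)`[3,1]⇒3
lane 3: gr=0 (3/4), th=3 (3%4)
i=1: r=0+0=0, c=3*2+1=7
row: 3 vs 0

buggy=3 correct=0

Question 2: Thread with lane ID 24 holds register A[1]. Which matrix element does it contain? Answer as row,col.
6,1

L=24⇒gr=24>>2=6, th=24&3=0
[1]⇒row 6+0=6  col 0·2+1=1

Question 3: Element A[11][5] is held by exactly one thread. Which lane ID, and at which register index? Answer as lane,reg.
14,3

r=11⇒gr=3,Rb=1  c=5⇒th=2,odd=1
L=3*4+2=14  i=1*2+1=3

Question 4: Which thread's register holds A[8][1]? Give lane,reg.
r=8⇒gr=0,Rb=1  c=1⇒th=0,odd=1
L=0*4+0=0  i=1*2+1=3

0,3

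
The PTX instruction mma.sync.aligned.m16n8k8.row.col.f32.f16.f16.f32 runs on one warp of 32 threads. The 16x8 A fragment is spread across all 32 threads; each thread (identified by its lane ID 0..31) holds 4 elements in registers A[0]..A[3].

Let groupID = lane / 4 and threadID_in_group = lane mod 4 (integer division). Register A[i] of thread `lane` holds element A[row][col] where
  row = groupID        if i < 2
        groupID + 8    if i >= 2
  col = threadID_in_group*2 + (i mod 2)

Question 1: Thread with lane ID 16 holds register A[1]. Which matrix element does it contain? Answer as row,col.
lane 16->16/4=4, 16 mod 4=0
i=1  r:4+0->4  c:2·0+1->1

4,1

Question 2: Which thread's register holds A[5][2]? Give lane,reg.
r=5->g=5,rb=0  c=2->t=1,b0=0
L=5*4+1=21  i=0*2+0=0

21,0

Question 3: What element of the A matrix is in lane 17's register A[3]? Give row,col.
L=17=>grp=17>>2=4, tig=17&3=1
[3]=>row 4+8=12  col 1·2+1=3

12,3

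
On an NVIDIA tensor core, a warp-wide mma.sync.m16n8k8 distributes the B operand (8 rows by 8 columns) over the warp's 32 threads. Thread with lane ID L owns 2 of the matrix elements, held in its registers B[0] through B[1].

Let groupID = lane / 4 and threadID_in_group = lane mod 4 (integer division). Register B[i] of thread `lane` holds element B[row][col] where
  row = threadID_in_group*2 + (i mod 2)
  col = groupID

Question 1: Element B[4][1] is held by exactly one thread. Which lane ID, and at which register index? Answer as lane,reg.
6,0

c: 1->gid=1  r: 4->tid=2,i&1=0
L=1*4+2=6  i=0=0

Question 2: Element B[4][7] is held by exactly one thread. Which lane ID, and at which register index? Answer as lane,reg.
c: 7->gid=7  r: 4->tid=2,i&1=0
L=7*4+2=30  i=0=0

30,0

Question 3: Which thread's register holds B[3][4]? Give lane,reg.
c=4⇒gr=4  r=3⇒th=1,odd=1
L=4*4+1=17  i=1=1

17,1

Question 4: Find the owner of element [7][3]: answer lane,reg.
c: 3->gid=3  r: 7->tid=3,i&1=1
L=3*4+3=15  i=1=1

15,1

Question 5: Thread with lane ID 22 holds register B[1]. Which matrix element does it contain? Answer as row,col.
5,5

L=22->g=22>>2=5, t=22&3=2
[1]->row 2·2+1=5  col g=5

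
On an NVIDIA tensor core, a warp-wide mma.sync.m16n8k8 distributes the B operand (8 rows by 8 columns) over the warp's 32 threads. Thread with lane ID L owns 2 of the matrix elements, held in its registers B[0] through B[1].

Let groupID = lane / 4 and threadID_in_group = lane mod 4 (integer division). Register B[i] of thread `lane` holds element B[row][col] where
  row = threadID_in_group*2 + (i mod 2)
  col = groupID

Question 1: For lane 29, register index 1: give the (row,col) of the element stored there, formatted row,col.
lane 29⇒29/4=7, 29 mod 4=1
i=1  r:2·1+1⇒3  c:7

3,7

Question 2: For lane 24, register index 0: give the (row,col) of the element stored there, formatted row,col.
24: G=6,T=0
[0] (0*2+0,6) = (0,6)

0,6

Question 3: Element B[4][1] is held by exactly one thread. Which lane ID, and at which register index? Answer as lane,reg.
c=1→G=1  r=4→T=2,p=0
L=1*4+2=6  i=0=0

6,0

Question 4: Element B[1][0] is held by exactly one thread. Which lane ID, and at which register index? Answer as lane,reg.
c=0->g=0  r=1->t=0,b0=1
L=0*4+0=0  i=1=1

0,1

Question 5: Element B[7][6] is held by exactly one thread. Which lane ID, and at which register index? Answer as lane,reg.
c: 6->gid=6  r: 7->tid=3,i&1=1
L=6*4+3=27  i=1=1

27,1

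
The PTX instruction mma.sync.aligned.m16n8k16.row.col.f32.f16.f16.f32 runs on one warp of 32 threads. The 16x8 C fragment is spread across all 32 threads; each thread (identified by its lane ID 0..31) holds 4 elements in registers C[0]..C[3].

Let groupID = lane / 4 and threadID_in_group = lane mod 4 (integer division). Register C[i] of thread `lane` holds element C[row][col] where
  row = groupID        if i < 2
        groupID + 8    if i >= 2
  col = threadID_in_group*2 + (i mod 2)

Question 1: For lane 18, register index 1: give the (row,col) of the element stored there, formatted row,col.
4,5

lane 18: gr=4 (18/4), th=2 (18%4)
i=1: r=4+0=4, c=2*2+1=5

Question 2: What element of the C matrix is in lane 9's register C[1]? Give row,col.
L=9→G=9>>2=2, T=9&3=1
[1]→row 2+0=2  col 1·2+1=3

2,3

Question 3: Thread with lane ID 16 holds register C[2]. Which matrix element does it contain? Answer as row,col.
12,0

L=16->g=16>>2=4, t=16&3=0
[2]->row 4+8=12  col 0·2+0=0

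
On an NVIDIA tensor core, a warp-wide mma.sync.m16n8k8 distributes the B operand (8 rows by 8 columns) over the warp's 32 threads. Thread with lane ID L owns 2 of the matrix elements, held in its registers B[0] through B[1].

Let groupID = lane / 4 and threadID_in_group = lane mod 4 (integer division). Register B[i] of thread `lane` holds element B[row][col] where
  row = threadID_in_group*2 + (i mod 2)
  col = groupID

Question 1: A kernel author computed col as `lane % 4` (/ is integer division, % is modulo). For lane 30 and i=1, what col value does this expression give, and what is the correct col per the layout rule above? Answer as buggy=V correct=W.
buggy=2 correct=7

`lane % 4`[30,1]⇒2
lane 30: gr=7 (30/4), th=2 (30%4)
i=1: r=2*2+1=5, c=gr=7
col: 2 vs 7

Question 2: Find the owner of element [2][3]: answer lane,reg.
13,0

c=3⇒gr=3  r=2⇒th=1,odd=0
L=3*4+1=13  i=0=0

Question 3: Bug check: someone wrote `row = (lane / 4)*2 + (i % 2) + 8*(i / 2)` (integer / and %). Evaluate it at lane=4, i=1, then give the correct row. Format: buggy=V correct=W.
`(lane / 4)*2 + (i % 2) + 8*(i / 2)`[4,1]->3
4: g=1,t=0
[1] (0*2+1,1) = (1,1)
row: 3 vs 1

buggy=3 correct=1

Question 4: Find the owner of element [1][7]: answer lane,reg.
c:7=>grp=7  r:1=>tig=0,lo=1
L=7*4+0=28  i=1=1

28,1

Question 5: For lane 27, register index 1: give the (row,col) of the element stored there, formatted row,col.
lane 27: gid=6 (27/4), tid=3 (27%4)
i=1: r=3*2+1=7, c=gid=6

7,6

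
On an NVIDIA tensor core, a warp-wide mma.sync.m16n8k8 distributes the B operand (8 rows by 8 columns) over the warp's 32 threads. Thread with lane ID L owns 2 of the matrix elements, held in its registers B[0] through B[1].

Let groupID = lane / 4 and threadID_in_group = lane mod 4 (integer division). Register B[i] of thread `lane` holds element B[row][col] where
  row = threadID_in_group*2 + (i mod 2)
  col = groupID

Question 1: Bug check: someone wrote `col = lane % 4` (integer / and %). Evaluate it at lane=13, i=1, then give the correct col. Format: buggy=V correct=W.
`lane % 4`[13,1]->1
lane 13->13/4=3, 13 mod 4=1
i=1  r:2·1+1->3  c:3
col: 1 vs 3

buggy=1 correct=3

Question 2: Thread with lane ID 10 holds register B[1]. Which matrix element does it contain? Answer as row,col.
lane 10→10/4=2, 10 mod 4=2
i=1  r:2·2+1→5  c:2

5,2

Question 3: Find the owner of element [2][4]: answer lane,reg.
17,0

c:4=>grp=4  r:2=>tig=1,lo=0
L=4*4+1=17  i=0=0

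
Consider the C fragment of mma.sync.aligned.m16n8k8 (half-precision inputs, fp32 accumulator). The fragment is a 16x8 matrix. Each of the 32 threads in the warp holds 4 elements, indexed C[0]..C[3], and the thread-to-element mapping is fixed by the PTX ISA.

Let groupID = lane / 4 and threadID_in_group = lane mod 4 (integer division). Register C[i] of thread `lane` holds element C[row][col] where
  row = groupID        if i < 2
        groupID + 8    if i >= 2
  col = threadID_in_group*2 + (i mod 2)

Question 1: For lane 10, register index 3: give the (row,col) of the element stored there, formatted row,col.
10,5

lane 10->10/4=2, 10 mod 4=2
i=3  r:2+8->10  c:2·2+1->5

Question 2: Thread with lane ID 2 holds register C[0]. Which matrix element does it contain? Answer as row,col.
0,4

2: g=0,t=2
[0] (0+0,2*2+0) = (0,4)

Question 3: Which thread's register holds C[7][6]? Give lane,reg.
r=7⇒gr=7,Rb=0  c=6⇒th=3,odd=0
L=7*4+3=31  i=0*2+0=0

31,0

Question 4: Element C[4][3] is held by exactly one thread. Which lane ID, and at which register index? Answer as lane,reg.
17,1

r: 4->gid=4,r8=0  c: 3->tid=1,i&1=1
L=4*4+1=17  i=0*2+1=1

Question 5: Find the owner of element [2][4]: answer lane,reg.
10,0

r:2=>grp=2,rB=0  c:4=>tig=2,lo=0
L=2*4+2=10  i=0*2+0=0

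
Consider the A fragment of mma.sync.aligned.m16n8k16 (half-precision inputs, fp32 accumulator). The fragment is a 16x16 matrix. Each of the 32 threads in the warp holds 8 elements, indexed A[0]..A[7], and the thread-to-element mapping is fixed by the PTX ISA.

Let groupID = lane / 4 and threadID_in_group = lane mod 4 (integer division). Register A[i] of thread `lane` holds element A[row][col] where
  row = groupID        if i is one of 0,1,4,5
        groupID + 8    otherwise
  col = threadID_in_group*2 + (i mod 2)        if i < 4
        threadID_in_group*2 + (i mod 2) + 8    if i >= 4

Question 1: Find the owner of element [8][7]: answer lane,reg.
3,3

r=8→G=0,rhi=1  c=7→chi=0,T=3,p=1
L=0*4+3=3  i=0*4+1*2+1=3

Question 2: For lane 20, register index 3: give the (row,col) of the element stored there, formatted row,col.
13,1

20: grp=5,tig=0
[3] (5+8,0*2+1+0) = (13,1)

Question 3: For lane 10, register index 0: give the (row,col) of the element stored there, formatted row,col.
2,4

L=10->g=10>>2=2, t=10&3=2
[0]->row 2+0=2  col 2·2+0+0=4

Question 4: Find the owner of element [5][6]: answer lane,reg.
23,0

r: 5->gid=5,r8=0  c: 6->c8=0,tid=3,i&1=0
L=5*4+3=23  i=0*4+0*2+0=0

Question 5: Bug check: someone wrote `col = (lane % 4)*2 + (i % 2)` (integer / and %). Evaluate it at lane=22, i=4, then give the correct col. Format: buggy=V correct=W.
`(lane % 4)*2 + (i % 2)`[22,4]⇒4
lane 22⇒22/4=5, 22 mod 4=2
i=4  r:5+0⇒5  c:2·2+0+8⇒12
col: 4 vs 12

buggy=4 correct=12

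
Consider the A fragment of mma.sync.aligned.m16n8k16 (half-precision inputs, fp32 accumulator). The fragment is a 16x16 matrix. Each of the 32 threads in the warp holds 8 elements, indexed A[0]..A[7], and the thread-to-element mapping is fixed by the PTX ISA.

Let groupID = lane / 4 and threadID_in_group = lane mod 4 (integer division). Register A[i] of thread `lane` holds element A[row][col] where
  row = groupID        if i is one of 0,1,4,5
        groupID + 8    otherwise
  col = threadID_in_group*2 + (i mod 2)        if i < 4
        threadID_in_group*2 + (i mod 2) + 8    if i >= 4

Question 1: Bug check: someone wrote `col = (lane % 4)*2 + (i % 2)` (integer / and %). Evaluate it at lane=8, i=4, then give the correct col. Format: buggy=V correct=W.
buggy=0 correct=8

`(lane % 4)*2 + (i % 2)`[8,4]->0
lane 8->8/4=2, 8 mod 4=0
i=4  r:2+0->2  c:2·0+0+8->8
col: 0 vs 8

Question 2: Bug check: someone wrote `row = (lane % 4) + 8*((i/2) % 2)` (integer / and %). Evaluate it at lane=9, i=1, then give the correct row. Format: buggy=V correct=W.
buggy=1 correct=2

`(lane % 4) + 8*((i/2) % 2)`[9,1]=>1
lane 9=>9/4=2, 9 mod 4=1
i=1  r:2+0=>2  c:2·1+1+0=>3
row: 1 vs 2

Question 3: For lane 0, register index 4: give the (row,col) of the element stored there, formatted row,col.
0,8

lane 0: g=0 (0/4), t=0 (0%4)
i=4: r=0+0=0, c=0*2+0+8=8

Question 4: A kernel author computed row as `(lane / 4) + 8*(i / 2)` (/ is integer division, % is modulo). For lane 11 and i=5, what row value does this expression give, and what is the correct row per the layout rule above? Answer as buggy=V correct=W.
buggy=18 correct=2

`(lane / 4) + 8*(i / 2)`[11,5]->18
lane 11->11/4=2, 11 mod 4=3
i=5  r:2+0->2  c:2·3+1+8->15
row: 18 vs 2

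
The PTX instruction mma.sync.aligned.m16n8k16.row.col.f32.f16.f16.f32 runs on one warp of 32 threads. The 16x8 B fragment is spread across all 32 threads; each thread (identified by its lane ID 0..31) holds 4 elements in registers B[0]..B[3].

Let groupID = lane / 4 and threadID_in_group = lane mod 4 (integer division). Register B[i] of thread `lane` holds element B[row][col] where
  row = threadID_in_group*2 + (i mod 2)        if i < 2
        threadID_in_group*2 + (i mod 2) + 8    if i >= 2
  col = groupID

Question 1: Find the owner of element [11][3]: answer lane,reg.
c=3→G=3  r=11→rhi=1,T=1,p=1
L=3*4+1=13  i=1*2+1=3

13,3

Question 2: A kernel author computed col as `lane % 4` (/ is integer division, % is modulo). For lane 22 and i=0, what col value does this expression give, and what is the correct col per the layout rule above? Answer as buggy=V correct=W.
`lane % 4`[22,0]->2
lane 22: gid=5 (22/4), tid=2 (22%4)
i=0: r=2*2+0+0=4, c=gid=5
col: 2 vs 5

buggy=2 correct=5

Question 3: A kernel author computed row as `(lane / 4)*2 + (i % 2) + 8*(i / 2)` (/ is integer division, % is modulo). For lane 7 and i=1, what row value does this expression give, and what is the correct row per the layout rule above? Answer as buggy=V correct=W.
`(lane / 4)*2 + (i % 2) + 8*(i / 2)`[7,1]=>3
7: grp=1,tig=3
[1] (3*2+1+0,1) = (7,1)
row: 3 vs 7

buggy=3 correct=7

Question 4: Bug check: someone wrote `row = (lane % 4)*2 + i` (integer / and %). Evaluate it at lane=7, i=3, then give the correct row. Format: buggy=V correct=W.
`(lane % 4)*2 + i`[7,3]->9
7: gid=1,tid=3
[3] (3*2+1+8,1) = (15,1)
row: 9 vs 15

buggy=9 correct=15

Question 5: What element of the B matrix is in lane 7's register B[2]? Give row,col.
14,1

7: G=1,T=3
[2] (3*2+0+8,1) = (14,1)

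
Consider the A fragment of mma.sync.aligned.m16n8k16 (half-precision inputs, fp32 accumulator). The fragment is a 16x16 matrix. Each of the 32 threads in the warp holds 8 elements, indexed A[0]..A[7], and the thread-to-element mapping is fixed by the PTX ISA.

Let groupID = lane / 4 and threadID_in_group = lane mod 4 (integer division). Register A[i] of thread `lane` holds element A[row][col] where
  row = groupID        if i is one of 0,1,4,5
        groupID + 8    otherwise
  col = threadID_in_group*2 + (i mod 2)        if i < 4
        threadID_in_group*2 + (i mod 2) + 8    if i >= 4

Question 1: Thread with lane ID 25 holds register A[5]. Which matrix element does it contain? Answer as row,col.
25: g=6,t=1
[5] (6+0,1*2+1+8) = (6,11)

6,11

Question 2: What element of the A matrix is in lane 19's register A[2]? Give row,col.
12,6

lane 19->19/4=4, 19 mod 4=3
i=2  r:4+8->12  c:2·3+0+0->6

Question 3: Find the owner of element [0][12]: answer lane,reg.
2,4

r:0=>grp=0,rB=0  c:12=>cB=1,tig=2,lo=0
L=0*4+2=2  i=1*4+0*2+0=4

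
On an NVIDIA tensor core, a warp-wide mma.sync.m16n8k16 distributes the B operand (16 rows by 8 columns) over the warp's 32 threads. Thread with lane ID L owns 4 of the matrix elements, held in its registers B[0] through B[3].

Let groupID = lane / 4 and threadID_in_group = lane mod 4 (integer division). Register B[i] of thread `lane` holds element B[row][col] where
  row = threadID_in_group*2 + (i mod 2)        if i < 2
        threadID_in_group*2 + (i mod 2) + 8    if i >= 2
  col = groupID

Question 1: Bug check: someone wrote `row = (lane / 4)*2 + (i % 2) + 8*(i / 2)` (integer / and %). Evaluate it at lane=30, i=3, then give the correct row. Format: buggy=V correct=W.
buggy=23 correct=13

`(lane / 4)*2 + (i % 2) + 8*(i / 2)`[30,3]->23
30: gid=7,tid=2
[3] (2*2+1+8,7) = (13,7)
row: 23 vs 13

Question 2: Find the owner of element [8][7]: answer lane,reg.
28,2

c=7→G=7  r=8→rhi=1,T=0,p=0
L=7*4+0=28  i=1*2+0=2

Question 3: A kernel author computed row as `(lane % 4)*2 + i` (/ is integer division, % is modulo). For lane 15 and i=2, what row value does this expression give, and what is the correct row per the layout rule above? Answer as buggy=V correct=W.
`(lane % 4)*2 + i`[15,2]->8
lane 15: gid=3 (15/4), tid=3 (15%4)
i=2: r=3*2+0+8=14, c=gid=3
row: 8 vs 14

buggy=8 correct=14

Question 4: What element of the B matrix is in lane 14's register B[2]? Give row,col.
14: gid=3,tid=2
[2] (2*2+0+8,3) = (12,3)

12,3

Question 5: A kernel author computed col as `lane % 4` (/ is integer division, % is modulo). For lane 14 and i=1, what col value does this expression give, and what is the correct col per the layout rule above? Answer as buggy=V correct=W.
`lane % 4`[14,1]→2
lane 14: G=3 (14/4), T=2 (14%4)
i=1: r=2*2+1+0=5, c=G=3
col: 2 vs 3

buggy=2 correct=3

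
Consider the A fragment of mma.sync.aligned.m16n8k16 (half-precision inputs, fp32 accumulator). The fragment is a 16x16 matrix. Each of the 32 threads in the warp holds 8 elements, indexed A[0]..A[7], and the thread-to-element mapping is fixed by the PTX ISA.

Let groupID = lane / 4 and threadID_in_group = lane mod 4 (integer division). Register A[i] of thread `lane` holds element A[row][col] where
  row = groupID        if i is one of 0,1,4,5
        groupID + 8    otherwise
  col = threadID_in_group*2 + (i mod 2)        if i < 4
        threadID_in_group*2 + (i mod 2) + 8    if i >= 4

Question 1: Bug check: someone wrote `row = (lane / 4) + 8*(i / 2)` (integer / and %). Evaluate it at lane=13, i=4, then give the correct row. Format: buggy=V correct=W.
`(lane / 4) + 8*(i / 2)`[13,4]⇒19
lane 13: gr=3 (13/4), th=1 (13%4)
i=4: r=3+0=3, c=1*2+0+8=10
row: 19 vs 3

buggy=19 correct=3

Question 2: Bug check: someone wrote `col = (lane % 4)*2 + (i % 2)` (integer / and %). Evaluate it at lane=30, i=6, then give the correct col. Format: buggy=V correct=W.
buggy=4 correct=12

`(lane % 4)*2 + (i % 2)`[30,6]⇒4
L=30⇒gr=30>>2=7, th=30&3=2
[6]⇒row 7+8=15  col 2·2+0+8=12
col: 4 vs 12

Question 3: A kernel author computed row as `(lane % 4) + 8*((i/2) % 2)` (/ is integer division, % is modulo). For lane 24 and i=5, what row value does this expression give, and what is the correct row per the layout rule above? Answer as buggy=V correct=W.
`(lane % 4) + 8*((i/2) % 2)`[24,5]⇒0
24: gr=6,th=0
[5] (6+0,0*2+1+8) = (6,9)
row: 0 vs 6

buggy=0 correct=6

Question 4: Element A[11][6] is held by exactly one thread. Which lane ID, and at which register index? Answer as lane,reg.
r=11→G=3,rhi=1  c=6→chi=0,T=3,p=0
L=3*4+3=15  i=0*4+1*2+0=2

15,2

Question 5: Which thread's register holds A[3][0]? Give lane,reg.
12,0

r=3->g=3,rb=0  c=0->cb=0,t=0,b0=0
L=3*4+0=12  i=0*4+0*2+0=0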